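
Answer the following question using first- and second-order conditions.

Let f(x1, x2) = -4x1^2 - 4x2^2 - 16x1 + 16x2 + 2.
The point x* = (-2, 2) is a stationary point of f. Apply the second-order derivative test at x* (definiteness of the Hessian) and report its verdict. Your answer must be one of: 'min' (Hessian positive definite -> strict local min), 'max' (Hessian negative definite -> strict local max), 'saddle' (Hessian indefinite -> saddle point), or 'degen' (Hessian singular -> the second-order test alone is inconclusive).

Compute the Hessian H = grad^2 f:
  H = [[-8, 0], [0, -8]]
Verify stationarity: grad f(x*) = H x* + g = (0, 0).
Eigenvalues of H: -8, -8.
Both eigenvalues < 0, so H is negative definite -> x* is a strict local max.

max


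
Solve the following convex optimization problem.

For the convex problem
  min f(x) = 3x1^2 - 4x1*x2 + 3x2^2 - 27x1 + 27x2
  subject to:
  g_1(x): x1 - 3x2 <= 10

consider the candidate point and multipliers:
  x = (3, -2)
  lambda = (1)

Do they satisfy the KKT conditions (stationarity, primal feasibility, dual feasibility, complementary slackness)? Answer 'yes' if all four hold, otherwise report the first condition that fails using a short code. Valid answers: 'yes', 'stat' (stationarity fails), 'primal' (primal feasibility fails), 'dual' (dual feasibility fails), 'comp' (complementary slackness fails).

Gradient of f: grad f(x) = Q x + c = (-1, 3)
Constraint values g_i(x) = a_i^T x - b_i:
  g_1((3, -2)) = -1
Stationarity residual: grad f(x) + sum_i lambda_i a_i = (0, 0)
  -> stationarity OK
Primal feasibility (all g_i <= 0): OK
Dual feasibility (all lambda_i >= 0): OK
Complementary slackness (lambda_i * g_i(x) = 0 for all i): FAILS

Verdict: the first failing condition is complementary_slackness -> comp.

comp


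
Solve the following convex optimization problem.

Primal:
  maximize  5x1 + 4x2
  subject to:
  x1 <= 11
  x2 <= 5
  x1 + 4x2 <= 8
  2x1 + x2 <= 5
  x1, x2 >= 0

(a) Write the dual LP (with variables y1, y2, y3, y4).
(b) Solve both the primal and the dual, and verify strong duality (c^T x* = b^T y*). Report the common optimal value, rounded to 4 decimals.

The standard primal-dual pair for 'max c^T x s.t. A x <= b, x >= 0' is:
  Dual:  min b^T y  s.t.  A^T y >= c,  y >= 0.

So the dual LP is:
  minimize  11y1 + 5y2 + 8y3 + 5y4
  subject to:
    y1 + y3 + 2y4 >= 5
    y2 + 4y3 + y4 >= 4
    y1, y2, y3, y4 >= 0

Solving the primal: x* = (1.7143, 1.5714).
  primal value c^T x* = 14.8571.
Solving the dual: y* = (0, 0, 0.4286, 2.2857).
  dual value b^T y* = 14.8571.
Strong duality: c^T x* = b^T y*. Confirmed.

14.8571


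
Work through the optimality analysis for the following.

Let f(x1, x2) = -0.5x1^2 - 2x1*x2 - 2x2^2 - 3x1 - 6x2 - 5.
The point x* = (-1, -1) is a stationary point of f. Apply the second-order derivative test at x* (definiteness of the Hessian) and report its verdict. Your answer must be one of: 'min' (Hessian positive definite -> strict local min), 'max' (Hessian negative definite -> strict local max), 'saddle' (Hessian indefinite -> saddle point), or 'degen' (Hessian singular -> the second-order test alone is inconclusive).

Compute the Hessian H = grad^2 f:
  H = [[-1, -2], [-2, -4]]
Verify stationarity: grad f(x*) = H x* + g = (0, 0).
Eigenvalues of H: -5, 0.
H has a zero eigenvalue (singular; negative semidefinite but not definite), so H is neither positive definite, negative definite, nor indefinite. The second-order test alone is inconclusive -> degen.
(Indeed, f is constant along the null direction of H through x*, so x* is not a strict local extremum.)

degen


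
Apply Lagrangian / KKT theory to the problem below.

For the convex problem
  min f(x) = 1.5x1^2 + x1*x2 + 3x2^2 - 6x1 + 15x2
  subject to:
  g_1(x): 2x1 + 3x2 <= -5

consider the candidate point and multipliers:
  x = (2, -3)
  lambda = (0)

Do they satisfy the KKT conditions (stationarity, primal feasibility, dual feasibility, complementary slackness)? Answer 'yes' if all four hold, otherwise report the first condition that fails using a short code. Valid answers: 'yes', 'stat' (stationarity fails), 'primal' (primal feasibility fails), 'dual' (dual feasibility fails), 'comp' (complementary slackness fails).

Gradient of f: grad f(x) = Q x + c = (-3, -1)
Constraint values g_i(x) = a_i^T x - b_i:
  g_1((2, -3)) = 0
Stationarity residual: grad f(x) + sum_i lambda_i a_i = (-3, -1)
  -> stationarity FAILS
Primal feasibility (all g_i <= 0): OK
Dual feasibility (all lambda_i >= 0): OK
Complementary slackness (lambda_i * g_i(x) = 0 for all i): OK

Verdict: the first failing condition is stationarity -> stat.

stat


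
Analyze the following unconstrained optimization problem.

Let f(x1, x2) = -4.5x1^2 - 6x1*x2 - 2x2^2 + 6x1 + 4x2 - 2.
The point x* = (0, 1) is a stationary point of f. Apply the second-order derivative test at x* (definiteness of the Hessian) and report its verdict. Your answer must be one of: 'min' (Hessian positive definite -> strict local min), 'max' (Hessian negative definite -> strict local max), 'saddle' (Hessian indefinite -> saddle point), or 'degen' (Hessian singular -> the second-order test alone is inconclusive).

Compute the Hessian H = grad^2 f:
  H = [[-9, -6], [-6, -4]]
Verify stationarity: grad f(x*) = H x* + g = (0, 0).
Eigenvalues of H: -13, 0.
H has a zero eigenvalue (singular; negative semidefinite but not definite), so H is neither positive definite, negative definite, nor indefinite. The second-order test alone is inconclusive -> degen.
(Indeed, f is constant along the null direction of H through x*, so x* is not a strict local extremum.)

degen


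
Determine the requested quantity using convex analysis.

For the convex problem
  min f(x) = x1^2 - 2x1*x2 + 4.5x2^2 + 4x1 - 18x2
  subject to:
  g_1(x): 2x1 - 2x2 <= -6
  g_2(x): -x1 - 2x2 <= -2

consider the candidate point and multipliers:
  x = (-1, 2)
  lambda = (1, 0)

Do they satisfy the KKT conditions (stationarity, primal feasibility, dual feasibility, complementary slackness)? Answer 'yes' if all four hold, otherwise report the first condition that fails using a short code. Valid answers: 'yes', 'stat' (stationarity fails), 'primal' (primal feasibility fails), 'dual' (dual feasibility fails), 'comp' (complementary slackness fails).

Gradient of f: grad f(x) = Q x + c = (-2, 2)
Constraint values g_i(x) = a_i^T x - b_i:
  g_1((-1, 2)) = 0
  g_2((-1, 2)) = -1
Stationarity residual: grad f(x) + sum_i lambda_i a_i = (0, 0)
  -> stationarity OK
Primal feasibility (all g_i <= 0): OK
Dual feasibility (all lambda_i >= 0): OK
Complementary slackness (lambda_i * g_i(x) = 0 for all i): OK

Verdict: yes, KKT holds.

yes


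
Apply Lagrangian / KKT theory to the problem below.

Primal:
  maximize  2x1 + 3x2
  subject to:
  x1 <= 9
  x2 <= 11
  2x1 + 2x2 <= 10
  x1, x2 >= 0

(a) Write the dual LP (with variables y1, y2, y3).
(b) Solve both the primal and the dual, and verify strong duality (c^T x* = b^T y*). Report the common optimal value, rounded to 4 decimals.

The standard primal-dual pair for 'max c^T x s.t. A x <= b, x >= 0' is:
  Dual:  min b^T y  s.t.  A^T y >= c,  y >= 0.

So the dual LP is:
  minimize  9y1 + 11y2 + 10y3
  subject to:
    y1 + 2y3 >= 2
    y2 + 2y3 >= 3
    y1, y2, y3 >= 0

Solving the primal: x* = (0, 5).
  primal value c^T x* = 15.
Solving the dual: y* = (0, 0, 1.5).
  dual value b^T y* = 15.
Strong duality: c^T x* = b^T y*. Confirmed.

15


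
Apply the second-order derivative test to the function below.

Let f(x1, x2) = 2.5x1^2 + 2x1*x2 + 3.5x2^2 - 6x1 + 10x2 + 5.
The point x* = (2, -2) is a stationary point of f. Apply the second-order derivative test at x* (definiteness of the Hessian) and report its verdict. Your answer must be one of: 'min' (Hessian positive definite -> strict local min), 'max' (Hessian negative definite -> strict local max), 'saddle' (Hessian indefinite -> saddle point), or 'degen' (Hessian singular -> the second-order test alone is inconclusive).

Compute the Hessian H = grad^2 f:
  H = [[5, 2], [2, 7]]
Verify stationarity: grad f(x*) = H x* + g = (0, 0).
Eigenvalues of H: 3.7639, 8.2361.
Both eigenvalues > 0, so H is positive definite -> x* is a strict local min.

min


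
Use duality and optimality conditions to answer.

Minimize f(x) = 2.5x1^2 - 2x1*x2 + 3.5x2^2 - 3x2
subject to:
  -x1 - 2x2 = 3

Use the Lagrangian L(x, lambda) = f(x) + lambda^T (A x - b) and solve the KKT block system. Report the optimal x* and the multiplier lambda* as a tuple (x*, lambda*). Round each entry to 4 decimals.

Form the Lagrangian:
  L(x, lambda) = (1/2) x^T Q x + c^T x + lambda^T (A x - b)
Stationarity (grad_x L = 0): Q x + c + A^T lambda = 0.
Primal feasibility: A x = b.

This gives the KKT block system:
  [ Q   A^T ] [ x     ]   [-c ]
  [ A    0  ] [ lambda ] = [ b ]

Solving the linear system:
  x*      = (-1.1143, -0.9429)
  lambda* = (-3.6857)
  f(x*)   = 6.9429

x* = (-1.1143, -0.9429), lambda* = (-3.6857)


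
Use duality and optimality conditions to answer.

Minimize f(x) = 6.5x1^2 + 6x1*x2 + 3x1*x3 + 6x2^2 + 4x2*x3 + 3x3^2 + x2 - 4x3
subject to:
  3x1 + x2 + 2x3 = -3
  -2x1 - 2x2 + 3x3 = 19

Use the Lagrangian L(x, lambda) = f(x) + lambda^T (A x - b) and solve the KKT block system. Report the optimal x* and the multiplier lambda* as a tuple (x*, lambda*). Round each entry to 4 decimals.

Form the Lagrangian:
  L(x, lambda) = (1/2) x^T Q x + c^T x + lambda^T (A x - b)
Stationarity (grad_x L = 0): Q x + c + A^T lambda = 0.
Primal feasibility: A x = b.

This gives the KKT block system:
  [ Q   A^T ] [ x     ]   [-c ]
  [ A    0  ] [ lambda ] = [ b ]

Solving the linear system:
  x*      = (-2.8252, -1.4674, 3.4716)
  lambda* = (7.722, -5.976)
  f(x*)   = 60.6781

x* = (-2.8252, -1.4674, 3.4716), lambda* = (7.722, -5.976)


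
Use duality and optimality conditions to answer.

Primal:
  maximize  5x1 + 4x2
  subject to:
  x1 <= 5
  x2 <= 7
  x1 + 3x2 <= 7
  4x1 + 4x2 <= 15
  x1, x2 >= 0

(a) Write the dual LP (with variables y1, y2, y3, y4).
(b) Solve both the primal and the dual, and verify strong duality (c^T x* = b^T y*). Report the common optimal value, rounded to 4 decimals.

The standard primal-dual pair for 'max c^T x s.t. A x <= b, x >= 0' is:
  Dual:  min b^T y  s.t.  A^T y >= c,  y >= 0.

So the dual LP is:
  minimize  5y1 + 7y2 + 7y3 + 15y4
  subject to:
    y1 + y3 + 4y4 >= 5
    y2 + 3y3 + 4y4 >= 4
    y1, y2, y3, y4 >= 0

Solving the primal: x* = (3.75, 0).
  primal value c^T x* = 18.75.
Solving the dual: y* = (0, 0, 0, 1.25).
  dual value b^T y* = 18.75.
Strong duality: c^T x* = b^T y*. Confirmed.

18.75


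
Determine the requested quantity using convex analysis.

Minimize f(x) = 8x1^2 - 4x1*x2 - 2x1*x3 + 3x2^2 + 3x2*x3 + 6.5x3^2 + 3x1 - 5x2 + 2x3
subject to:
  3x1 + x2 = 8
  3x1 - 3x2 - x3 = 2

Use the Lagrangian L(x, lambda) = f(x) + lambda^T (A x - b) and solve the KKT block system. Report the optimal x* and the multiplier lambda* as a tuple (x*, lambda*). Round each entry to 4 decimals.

Form the Lagrangian:
  L(x, lambda) = (1/2) x^T Q x + c^T x + lambda^T (A x - b)
Stationarity (grad_x L = 0): Q x + c + A^T lambda = 0.
Primal feasibility: A x = b.

This gives the KKT block system:
  [ Q   A^T ] [ x     ]   [-c ]
  [ A    0  ] [ lambda ] = [ b ]

Solving the linear system:
  x*      = (2.1246, 1.6263, -0.5053)
  lambda* = (-6.5605, -3.9389)
  f(x*)   = 28.7967

x* = (2.1246, 1.6263, -0.5053), lambda* = (-6.5605, -3.9389)


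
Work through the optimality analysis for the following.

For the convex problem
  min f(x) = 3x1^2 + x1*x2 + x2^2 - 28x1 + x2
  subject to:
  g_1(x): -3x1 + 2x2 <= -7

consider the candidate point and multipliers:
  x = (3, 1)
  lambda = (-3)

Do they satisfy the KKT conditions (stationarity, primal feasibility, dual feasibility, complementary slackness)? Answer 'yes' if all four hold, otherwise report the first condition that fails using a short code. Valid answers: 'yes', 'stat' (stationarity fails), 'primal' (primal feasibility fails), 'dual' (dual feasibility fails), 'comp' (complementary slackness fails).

Gradient of f: grad f(x) = Q x + c = (-9, 6)
Constraint values g_i(x) = a_i^T x - b_i:
  g_1((3, 1)) = 0
Stationarity residual: grad f(x) + sum_i lambda_i a_i = (0, 0)
  -> stationarity OK
Primal feasibility (all g_i <= 0): OK
Dual feasibility (all lambda_i >= 0): FAILS
Complementary slackness (lambda_i * g_i(x) = 0 for all i): OK

Verdict: the first failing condition is dual_feasibility -> dual.

dual


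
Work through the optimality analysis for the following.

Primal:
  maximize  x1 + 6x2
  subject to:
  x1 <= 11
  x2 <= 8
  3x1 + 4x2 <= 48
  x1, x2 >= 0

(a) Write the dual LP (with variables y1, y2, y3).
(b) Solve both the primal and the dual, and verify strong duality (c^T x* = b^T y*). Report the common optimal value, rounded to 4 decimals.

The standard primal-dual pair for 'max c^T x s.t. A x <= b, x >= 0' is:
  Dual:  min b^T y  s.t.  A^T y >= c,  y >= 0.

So the dual LP is:
  minimize  11y1 + 8y2 + 48y3
  subject to:
    y1 + 3y3 >= 1
    y2 + 4y3 >= 6
    y1, y2, y3 >= 0

Solving the primal: x* = (5.3333, 8).
  primal value c^T x* = 53.3333.
Solving the dual: y* = (0, 4.6667, 0.3333).
  dual value b^T y* = 53.3333.
Strong duality: c^T x* = b^T y*. Confirmed.

53.3333


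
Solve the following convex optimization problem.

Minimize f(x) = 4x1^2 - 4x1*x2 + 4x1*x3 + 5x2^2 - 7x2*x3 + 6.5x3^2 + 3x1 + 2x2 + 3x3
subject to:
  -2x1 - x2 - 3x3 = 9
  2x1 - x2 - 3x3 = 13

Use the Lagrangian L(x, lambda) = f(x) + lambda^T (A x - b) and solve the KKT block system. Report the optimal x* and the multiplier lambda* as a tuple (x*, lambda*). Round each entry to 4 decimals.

Form the Lagrangian:
  L(x, lambda) = (1/2) x^T Q x + c^T x + lambda^T (A x - b)
Stationarity (grad_x L = 0): Q x + c + A^T lambda = 0.
Primal feasibility: A x = b.

This gives the KKT block system:
  [ Q   A^T ] [ x     ]   [-c ]
  [ A    0  ] [ lambda ] = [ b ]

Solving the linear system:
  x*      = (1, -2.3103, -2.8966)
  lambda* = (-0.25, -4.5776)
  f(x*)   = 25.7241

x* = (1, -2.3103, -2.8966), lambda* = (-0.25, -4.5776)


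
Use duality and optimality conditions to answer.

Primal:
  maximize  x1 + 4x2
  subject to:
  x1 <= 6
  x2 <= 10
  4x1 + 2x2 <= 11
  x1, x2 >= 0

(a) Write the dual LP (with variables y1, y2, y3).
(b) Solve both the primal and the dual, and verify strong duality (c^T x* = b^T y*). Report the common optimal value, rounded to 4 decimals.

The standard primal-dual pair for 'max c^T x s.t. A x <= b, x >= 0' is:
  Dual:  min b^T y  s.t.  A^T y >= c,  y >= 0.

So the dual LP is:
  minimize  6y1 + 10y2 + 11y3
  subject to:
    y1 + 4y3 >= 1
    y2 + 2y3 >= 4
    y1, y2, y3 >= 0

Solving the primal: x* = (0, 5.5).
  primal value c^T x* = 22.
Solving the dual: y* = (0, 0, 2).
  dual value b^T y* = 22.
Strong duality: c^T x* = b^T y*. Confirmed.

22


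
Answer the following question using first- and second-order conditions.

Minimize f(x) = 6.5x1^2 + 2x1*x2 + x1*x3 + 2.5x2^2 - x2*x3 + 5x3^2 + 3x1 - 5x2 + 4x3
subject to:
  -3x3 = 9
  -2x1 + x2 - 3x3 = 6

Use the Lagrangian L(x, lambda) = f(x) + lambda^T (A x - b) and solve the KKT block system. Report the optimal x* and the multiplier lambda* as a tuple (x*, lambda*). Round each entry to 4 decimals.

Form the Lagrangian:
  L(x, lambda) = (1/2) x^T Q x + c^T x + lambda^T (A x - b)
Stationarity (grad_x L = 0): Q x + c + A^T lambda = 0.
Primal feasibility: A x = b.

This gives the KKT block system:
  [ Q   A^T ] [ x     ]   [-c ]
  [ A    0  ] [ lambda ] = [ b ]

Solving the linear system:
  x*      = (0.9756, -1.0488, -3)
  lambda* = (-13.2846, 5.2927)
  f(x*)   = 41.9878

x* = (0.9756, -1.0488, -3), lambda* = (-13.2846, 5.2927)


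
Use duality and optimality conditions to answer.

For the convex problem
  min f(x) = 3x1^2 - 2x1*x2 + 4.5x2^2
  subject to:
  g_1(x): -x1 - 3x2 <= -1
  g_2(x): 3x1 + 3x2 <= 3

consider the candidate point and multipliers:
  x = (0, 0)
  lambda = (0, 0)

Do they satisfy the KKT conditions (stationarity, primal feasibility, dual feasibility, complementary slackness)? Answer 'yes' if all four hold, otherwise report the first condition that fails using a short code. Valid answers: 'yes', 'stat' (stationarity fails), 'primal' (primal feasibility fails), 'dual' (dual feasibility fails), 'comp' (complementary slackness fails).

Gradient of f: grad f(x) = Q x + c = (0, 0)
Constraint values g_i(x) = a_i^T x - b_i:
  g_1((0, 0)) = 1
  g_2((0, 0)) = -3
Stationarity residual: grad f(x) + sum_i lambda_i a_i = (0, 0)
  -> stationarity OK
Primal feasibility (all g_i <= 0): FAILS
Dual feasibility (all lambda_i >= 0): OK
Complementary slackness (lambda_i * g_i(x) = 0 for all i): OK

Verdict: the first failing condition is primal_feasibility -> primal.

primal


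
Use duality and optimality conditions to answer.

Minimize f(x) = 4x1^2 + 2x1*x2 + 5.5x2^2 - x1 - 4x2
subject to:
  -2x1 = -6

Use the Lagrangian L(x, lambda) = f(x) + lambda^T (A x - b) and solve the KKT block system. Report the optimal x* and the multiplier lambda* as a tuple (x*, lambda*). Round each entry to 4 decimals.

Form the Lagrangian:
  L(x, lambda) = (1/2) x^T Q x + c^T x + lambda^T (A x - b)
Stationarity (grad_x L = 0): Q x + c + A^T lambda = 0.
Primal feasibility: A x = b.

This gives the KKT block system:
  [ Q   A^T ] [ x     ]   [-c ]
  [ A    0  ] [ lambda ] = [ b ]

Solving the linear system:
  x*      = (3, -0.1818)
  lambda* = (11.3182)
  f(x*)   = 32.8182

x* = (3, -0.1818), lambda* = (11.3182)


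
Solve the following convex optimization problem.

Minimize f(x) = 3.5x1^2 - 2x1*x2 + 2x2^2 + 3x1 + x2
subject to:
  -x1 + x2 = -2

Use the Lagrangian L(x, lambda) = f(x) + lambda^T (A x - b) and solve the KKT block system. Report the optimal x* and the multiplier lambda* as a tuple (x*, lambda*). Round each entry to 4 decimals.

Form the Lagrangian:
  L(x, lambda) = (1/2) x^T Q x + c^T x + lambda^T (A x - b)
Stationarity (grad_x L = 0): Q x + c + A^T lambda = 0.
Primal feasibility: A x = b.

This gives the KKT block system:
  [ Q   A^T ] [ x     ]   [-c ]
  [ A    0  ] [ lambda ] = [ b ]

Solving the linear system:
  x*      = (0, -2)
  lambda* = (7)
  f(x*)   = 6

x* = (0, -2), lambda* = (7)


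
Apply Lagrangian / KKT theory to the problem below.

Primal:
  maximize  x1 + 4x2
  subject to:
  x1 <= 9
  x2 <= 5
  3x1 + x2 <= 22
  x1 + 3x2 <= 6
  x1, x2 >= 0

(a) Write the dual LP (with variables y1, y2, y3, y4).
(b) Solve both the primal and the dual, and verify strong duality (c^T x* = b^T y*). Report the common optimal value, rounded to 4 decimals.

The standard primal-dual pair for 'max c^T x s.t. A x <= b, x >= 0' is:
  Dual:  min b^T y  s.t.  A^T y >= c,  y >= 0.

So the dual LP is:
  minimize  9y1 + 5y2 + 22y3 + 6y4
  subject to:
    y1 + 3y3 + y4 >= 1
    y2 + y3 + 3y4 >= 4
    y1, y2, y3, y4 >= 0

Solving the primal: x* = (0, 2).
  primal value c^T x* = 8.
Solving the dual: y* = (0, 0, 0, 1.3333).
  dual value b^T y* = 8.
Strong duality: c^T x* = b^T y*. Confirmed.

8


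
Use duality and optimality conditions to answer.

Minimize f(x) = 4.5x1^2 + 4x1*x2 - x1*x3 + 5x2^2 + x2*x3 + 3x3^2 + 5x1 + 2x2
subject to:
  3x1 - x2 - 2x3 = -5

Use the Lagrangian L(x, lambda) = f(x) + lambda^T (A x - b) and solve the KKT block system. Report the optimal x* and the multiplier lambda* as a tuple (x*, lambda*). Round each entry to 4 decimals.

Form the Lagrangian:
  L(x, lambda) = (1/2) x^T Q x + c^T x + lambda^T (A x - b)
Stationarity (grad_x L = 0): Q x + c + A^T lambda = 0.
Primal feasibility: A x = b.

This gives the KKT block system:
  [ Q   A^T ] [ x     ]   [-c ]
  [ A    0  ] [ lambda ] = [ b ]

Solving the linear system:
  x*      = (-1.3185, 0.4741, 0.2852)
  lambda* = (1.7519)
  f(x*)   = 1.5574

x* = (-1.3185, 0.4741, 0.2852), lambda* = (1.7519)


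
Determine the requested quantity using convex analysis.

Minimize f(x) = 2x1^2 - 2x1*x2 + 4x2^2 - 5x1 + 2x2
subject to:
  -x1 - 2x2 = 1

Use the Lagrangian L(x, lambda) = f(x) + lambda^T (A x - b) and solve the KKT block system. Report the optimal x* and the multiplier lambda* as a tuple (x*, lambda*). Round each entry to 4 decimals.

Form the Lagrangian:
  L(x, lambda) = (1/2) x^T Q x + c^T x + lambda^T (A x - b)
Stationarity (grad_x L = 0): Q x + c + A^T lambda = 0.
Primal feasibility: A x = b.

This gives the KKT block system:
  [ Q   A^T ] [ x     ]   [-c ]
  [ A    0  ] [ lambda ] = [ b ]

Solving the linear system:
  x*      = (0.375, -0.6875)
  lambda* = (-2.125)
  f(x*)   = -0.5625

x* = (0.375, -0.6875), lambda* = (-2.125)


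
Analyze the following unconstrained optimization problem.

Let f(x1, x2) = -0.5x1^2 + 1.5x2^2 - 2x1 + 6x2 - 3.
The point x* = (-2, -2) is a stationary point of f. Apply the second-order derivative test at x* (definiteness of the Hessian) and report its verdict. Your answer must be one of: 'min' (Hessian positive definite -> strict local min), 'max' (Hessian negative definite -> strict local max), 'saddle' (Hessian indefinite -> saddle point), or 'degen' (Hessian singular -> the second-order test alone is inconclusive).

Compute the Hessian H = grad^2 f:
  H = [[-1, 0], [0, 3]]
Verify stationarity: grad f(x*) = H x* + g = (0, 0).
Eigenvalues of H: -1, 3.
Eigenvalues have mixed signs, so H is indefinite -> x* is a saddle point.

saddle


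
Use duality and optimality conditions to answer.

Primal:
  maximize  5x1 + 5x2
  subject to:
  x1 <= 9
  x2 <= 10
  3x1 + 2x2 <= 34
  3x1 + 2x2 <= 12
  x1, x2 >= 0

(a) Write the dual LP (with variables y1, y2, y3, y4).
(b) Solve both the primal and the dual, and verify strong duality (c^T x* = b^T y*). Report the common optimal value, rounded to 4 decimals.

The standard primal-dual pair for 'max c^T x s.t. A x <= b, x >= 0' is:
  Dual:  min b^T y  s.t.  A^T y >= c,  y >= 0.

So the dual LP is:
  minimize  9y1 + 10y2 + 34y3 + 12y4
  subject to:
    y1 + 3y3 + 3y4 >= 5
    y2 + 2y3 + 2y4 >= 5
    y1, y2, y3, y4 >= 0

Solving the primal: x* = (0, 6).
  primal value c^T x* = 30.
Solving the dual: y* = (0, 0, 0, 2.5).
  dual value b^T y* = 30.
Strong duality: c^T x* = b^T y*. Confirmed.

30


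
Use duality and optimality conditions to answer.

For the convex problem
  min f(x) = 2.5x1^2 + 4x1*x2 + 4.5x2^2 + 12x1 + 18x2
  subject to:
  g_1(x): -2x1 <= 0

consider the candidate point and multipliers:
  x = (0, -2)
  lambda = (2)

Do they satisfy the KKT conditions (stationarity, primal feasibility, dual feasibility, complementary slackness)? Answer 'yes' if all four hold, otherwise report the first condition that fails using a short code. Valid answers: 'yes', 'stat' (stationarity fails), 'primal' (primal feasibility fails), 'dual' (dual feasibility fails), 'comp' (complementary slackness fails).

Gradient of f: grad f(x) = Q x + c = (4, 0)
Constraint values g_i(x) = a_i^T x - b_i:
  g_1((0, -2)) = 0
Stationarity residual: grad f(x) + sum_i lambda_i a_i = (0, 0)
  -> stationarity OK
Primal feasibility (all g_i <= 0): OK
Dual feasibility (all lambda_i >= 0): OK
Complementary slackness (lambda_i * g_i(x) = 0 for all i): OK

Verdict: yes, KKT holds.

yes


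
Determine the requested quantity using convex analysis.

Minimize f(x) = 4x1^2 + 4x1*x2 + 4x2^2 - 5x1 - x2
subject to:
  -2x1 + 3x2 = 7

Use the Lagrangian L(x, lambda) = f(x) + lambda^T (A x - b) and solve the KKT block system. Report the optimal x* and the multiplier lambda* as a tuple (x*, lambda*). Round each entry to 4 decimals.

Form the Lagrangian:
  L(x, lambda) = (1/2) x^T Q x + c^T x + lambda^T (A x - b)
Stationarity (grad_x L = 0): Q x + c + A^T lambda = 0.
Primal feasibility: A x = b.

This gives the KKT block system:
  [ Q   A^T ] [ x     ]   [-c ]
  [ A    0  ] [ lambda ] = [ b ]

Solving the linear system:
  x*      = (-0.9539, 1.6974)
  lambda* = (-2.9211)
  f(x*)   = 11.7599

x* = (-0.9539, 1.6974), lambda* = (-2.9211)


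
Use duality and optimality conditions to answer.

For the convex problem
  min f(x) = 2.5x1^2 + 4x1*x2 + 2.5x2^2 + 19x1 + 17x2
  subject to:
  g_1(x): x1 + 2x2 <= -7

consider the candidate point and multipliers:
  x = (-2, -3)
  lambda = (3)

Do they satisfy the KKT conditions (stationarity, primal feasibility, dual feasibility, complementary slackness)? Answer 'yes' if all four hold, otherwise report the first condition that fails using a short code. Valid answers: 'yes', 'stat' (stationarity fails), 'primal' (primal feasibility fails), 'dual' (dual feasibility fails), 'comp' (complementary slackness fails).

Gradient of f: grad f(x) = Q x + c = (-3, -6)
Constraint values g_i(x) = a_i^T x - b_i:
  g_1((-2, -3)) = -1
Stationarity residual: grad f(x) + sum_i lambda_i a_i = (0, 0)
  -> stationarity OK
Primal feasibility (all g_i <= 0): OK
Dual feasibility (all lambda_i >= 0): OK
Complementary slackness (lambda_i * g_i(x) = 0 for all i): FAILS

Verdict: the first failing condition is complementary_slackness -> comp.

comp


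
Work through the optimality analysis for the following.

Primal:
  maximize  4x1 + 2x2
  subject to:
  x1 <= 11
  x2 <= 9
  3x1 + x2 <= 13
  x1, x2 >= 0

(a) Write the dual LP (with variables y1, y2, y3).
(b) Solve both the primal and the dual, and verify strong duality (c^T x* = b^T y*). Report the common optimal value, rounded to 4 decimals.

The standard primal-dual pair for 'max c^T x s.t. A x <= b, x >= 0' is:
  Dual:  min b^T y  s.t.  A^T y >= c,  y >= 0.

So the dual LP is:
  minimize  11y1 + 9y2 + 13y3
  subject to:
    y1 + 3y3 >= 4
    y2 + y3 >= 2
    y1, y2, y3 >= 0

Solving the primal: x* = (1.3333, 9).
  primal value c^T x* = 23.3333.
Solving the dual: y* = (0, 0.6667, 1.3333).
  dual value b^T y* = 23.3333.
Strong duality: c^T x* = b^T y*. Confirmed.

23.3333


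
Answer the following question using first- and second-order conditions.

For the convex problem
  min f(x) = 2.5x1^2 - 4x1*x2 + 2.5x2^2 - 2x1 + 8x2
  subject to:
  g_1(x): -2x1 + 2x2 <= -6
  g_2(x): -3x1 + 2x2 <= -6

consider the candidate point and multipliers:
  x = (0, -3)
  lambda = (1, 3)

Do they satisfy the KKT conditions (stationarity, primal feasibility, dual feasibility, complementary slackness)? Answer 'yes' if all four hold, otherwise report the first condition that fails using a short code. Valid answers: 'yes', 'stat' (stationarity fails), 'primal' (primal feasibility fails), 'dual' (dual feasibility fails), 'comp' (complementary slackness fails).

Gradient of f: grad f(x) = Q x + c = (10, -7)
Constraint values g_i(x) = a_i^T x - b_i:
  g_1((0, -3)) = 0
  g_2((0, -3)) = 0
Stationarity residual: grad f(x) + sum_i lambda_i a_i = (-1, 1)
  -> stationarity FAILS
Primal feasibility (all g_i <= 0): OK
Dual feasibility (all lambda_i >= 0): OK
Complementary slackness (lambda_i * g_i(x) = 0 for all i): OK

Verdict: the first failing condition is stationarity -> stat.

stat


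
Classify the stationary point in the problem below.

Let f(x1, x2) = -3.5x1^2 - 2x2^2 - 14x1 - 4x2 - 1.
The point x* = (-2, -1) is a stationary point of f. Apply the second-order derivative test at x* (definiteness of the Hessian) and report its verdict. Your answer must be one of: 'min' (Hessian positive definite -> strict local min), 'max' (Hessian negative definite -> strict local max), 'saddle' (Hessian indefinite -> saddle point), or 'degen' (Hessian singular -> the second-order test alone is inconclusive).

Compute the Hessian H = grad^2 f:
  H = [[-7, 0], [0, -4]]
Verify stationarity: grad f(x*) = H x* + g = (0, 0).
Eigenvalues of H: -7, -4.
Both eigenvalues < 0, so H is negative definite -> x* is a strict local max.

max


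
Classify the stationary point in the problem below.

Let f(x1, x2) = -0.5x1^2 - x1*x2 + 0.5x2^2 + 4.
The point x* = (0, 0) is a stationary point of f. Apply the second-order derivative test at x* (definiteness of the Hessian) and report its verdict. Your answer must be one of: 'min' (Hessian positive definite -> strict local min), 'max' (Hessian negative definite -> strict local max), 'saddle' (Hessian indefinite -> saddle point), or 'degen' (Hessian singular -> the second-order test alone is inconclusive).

Compute the Hessian H = grad^2 f:
  H = [[-1, -1], [-1, 1]]
Verify stationarity: grad f(x*) = H x* + g = (0, 0).
Eigenvalues of H: -1.4142, 1.4142.
Eigenvalues have mixed signs, so H is indefinite -> x* is a saddle point.

saddle


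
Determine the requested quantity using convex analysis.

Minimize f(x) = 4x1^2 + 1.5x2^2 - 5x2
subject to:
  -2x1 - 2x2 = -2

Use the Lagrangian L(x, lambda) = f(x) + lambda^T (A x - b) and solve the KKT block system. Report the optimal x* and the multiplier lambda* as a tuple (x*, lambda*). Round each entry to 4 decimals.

Form the Lagrangian:
  L(x, lambda) = (1/2) x^T Q x + c^T x + lambda^T (A x - b)
Stationarity (grad_x L = 0): Q x + c + A^T lambda = 0.
Primal feasibility: A x = b.

This gives the KKT block system:
  [ Q   A^T ] [ x     ]   [-c ]
  [ A    0  ] [ lambda ] = [ b ]

Solving the linear system:
  x*      = (-0.1818, 1.1818)
  lambda* = (-0.7273)
  f(x*)   = -3.6818

x* = (-0.1818, 1.1818), lambda* = (-0.7273)


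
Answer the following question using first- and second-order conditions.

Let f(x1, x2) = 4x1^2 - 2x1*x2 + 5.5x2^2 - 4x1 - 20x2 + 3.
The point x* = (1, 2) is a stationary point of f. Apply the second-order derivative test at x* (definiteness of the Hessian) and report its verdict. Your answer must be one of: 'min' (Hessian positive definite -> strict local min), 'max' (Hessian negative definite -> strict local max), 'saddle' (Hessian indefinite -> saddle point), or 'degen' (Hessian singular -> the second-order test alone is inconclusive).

Compute the Hessian H = grad^2 f:
  H = [[8, -2], [-2, 11]]
Verify stationarity: grad f(x*) = H x* + g = (0, 0).
Eigenvalues of H: 7, 12.
Both eigenvalues > 0, so H is positive definite -> x* is a strict local min.

min


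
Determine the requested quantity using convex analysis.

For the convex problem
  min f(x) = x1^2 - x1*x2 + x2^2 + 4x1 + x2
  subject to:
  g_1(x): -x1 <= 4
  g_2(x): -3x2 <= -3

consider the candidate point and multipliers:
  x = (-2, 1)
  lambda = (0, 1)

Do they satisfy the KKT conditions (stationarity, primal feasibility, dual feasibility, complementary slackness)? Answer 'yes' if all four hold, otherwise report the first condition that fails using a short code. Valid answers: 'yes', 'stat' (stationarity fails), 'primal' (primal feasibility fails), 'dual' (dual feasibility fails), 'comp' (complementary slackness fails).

Gradient of f: grad f(x) = Q x + c = (-1, 5)
Constraint values g_i(x) = a_i^T x - b_i:
  g_1((-2, 1)) = -2
  g_2((-2, 1)) = 0
Stationarity residual: grad f(x) + sum_i lambda_i a_i = (-1, 2)
  -> stationarity FAILS
Primal feasibility (all g_i <= 0): OK
Dual feasibility (all lambda_i >= 0): OK
Complementary slackness (lambda_i * g_i(x) = 0 for all i): OK

Verdict: the first failing condition is stationarity -> stat.

stat


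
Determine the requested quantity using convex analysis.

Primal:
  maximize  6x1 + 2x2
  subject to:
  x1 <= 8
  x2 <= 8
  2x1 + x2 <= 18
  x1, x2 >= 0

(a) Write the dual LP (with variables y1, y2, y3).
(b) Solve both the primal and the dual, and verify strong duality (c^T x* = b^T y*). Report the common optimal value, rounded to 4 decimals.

The standard primal-dual pair for 'max c^T x s.t. A x <= b, x >= 0' is:
  Dual:  min b^T y  s.t.  A^T y >= c,  y >= 0.

So the dual LP is:
  minimize  8y1 + 8y2 + 18y3
  subject to:
    y1 + 2y3 >= 6
    y2 + y3 >= 2
    y1, y2, y3 >= 0

Solving the primal: x* = (8, 2).
  primal value c^T x* = 52.
Solving the dual: y* = (2, 0, 2).
  dual value b^T y* = 52.
Strong duality: c^T x* = b^T y*. Confirmed.

52


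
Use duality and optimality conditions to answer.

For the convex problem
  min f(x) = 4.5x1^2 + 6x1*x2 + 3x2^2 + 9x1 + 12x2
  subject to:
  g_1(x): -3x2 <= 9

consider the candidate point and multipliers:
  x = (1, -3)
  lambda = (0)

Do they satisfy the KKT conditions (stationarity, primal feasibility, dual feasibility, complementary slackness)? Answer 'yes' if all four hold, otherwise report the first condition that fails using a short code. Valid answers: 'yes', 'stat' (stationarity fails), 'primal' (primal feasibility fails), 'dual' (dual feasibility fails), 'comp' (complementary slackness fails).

Gradient of f: grad f(x) = Q x + c = (0, 0)
Constraint values g_i(x) = a_i^T x - b_i:
  g_1((1, -3)) = 0
Stationarity residual: grad f(x) + sum_i lambda_i a_i = (0, 0)
  -> stationarity OK
Primal feasibility (all g_i <= 0): OK
Dual feasibility (all lambda_i >= 0): OK
Complementary slackness (lambda_i * g_i(x) = 0 for all i): OK

Verdict: yes, KKT holds.

yes


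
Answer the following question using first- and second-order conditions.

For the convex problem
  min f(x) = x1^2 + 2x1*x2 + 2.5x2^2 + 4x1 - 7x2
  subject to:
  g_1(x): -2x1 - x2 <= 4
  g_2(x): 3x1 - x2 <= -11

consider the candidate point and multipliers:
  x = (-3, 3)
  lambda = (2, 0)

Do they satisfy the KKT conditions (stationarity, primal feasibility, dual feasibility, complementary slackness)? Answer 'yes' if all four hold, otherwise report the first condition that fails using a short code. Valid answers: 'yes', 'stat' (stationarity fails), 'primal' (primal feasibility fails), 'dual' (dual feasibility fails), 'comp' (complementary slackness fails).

Gradient of f: grad f(x) = Q x + c = (4, 2)
Constraint values g_i(x) = a_i^T x - b_i:
  g_1((-3, 3)) = -1
  g_2((-3, 3)) = -1
Stationarity residual: grad f(x) + sum_i lambda_i a_i = (0, 0)
  -> stationarity OK
Primal feasibility (all g_i <= 0): OK
Dual feasibility (all lambda_i >= 0): OK
Complementary slackness (lambda_i * g_i(x) = 0 for all i): FAILS

Verdict: the first failing condition is complementary_slackness -> comp.

comp


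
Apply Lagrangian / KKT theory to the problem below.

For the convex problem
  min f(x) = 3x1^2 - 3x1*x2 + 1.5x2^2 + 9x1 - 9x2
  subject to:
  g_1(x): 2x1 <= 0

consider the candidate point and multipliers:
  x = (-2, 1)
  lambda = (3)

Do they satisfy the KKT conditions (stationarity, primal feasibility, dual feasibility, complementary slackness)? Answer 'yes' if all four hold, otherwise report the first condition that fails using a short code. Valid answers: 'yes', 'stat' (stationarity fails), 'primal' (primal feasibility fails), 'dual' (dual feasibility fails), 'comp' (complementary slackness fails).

Gradient of f: grad f(x) = Q x + c = (-6, 0)
Constraint values g_i(x) = a_i^T x - b_i:
  g_1((-2, 1)) = -4
Stationarity residual: grad f(x) + sum_i lambda_i a_i = (0, 0)
  -> stationarity OK
Primal feasibility (all g_i <= 0): OK
Dual feasibility (all lambda_i >= 0): OK
Complementary slackness (lambda_i * g_i(x) = 0 for all i): FAILS

Verdict: the first failing condition is complementary_slackness -> comp.

comp


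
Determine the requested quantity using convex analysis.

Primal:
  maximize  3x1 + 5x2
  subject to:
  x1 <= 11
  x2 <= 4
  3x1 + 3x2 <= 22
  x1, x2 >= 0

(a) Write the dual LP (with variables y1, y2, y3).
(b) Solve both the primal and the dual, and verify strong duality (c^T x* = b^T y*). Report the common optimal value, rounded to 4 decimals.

The standard primal-dual pair for 'max c^T x s.t. A x <= b, x >= 0' is:
  Dual:  min b^T y  s.t.  A^T y >= c,  y >= 0.

So the dual LP is:
  minimize  11y1 + 4y2 + 22y3
  subject to:
    y1 + 3y3 >= 3
    y2 + 3y3 >= 5
    y1, y2, y3 >= 0

Solving the primal: x* = (3.3333, 4).
  primal value c^T x* = 30.
Solving the dual: y* = (0, 2, 1).
  dual value b^T y* = 30.
Strong duality: c^T x* = b^T y*. Confirmed.

30


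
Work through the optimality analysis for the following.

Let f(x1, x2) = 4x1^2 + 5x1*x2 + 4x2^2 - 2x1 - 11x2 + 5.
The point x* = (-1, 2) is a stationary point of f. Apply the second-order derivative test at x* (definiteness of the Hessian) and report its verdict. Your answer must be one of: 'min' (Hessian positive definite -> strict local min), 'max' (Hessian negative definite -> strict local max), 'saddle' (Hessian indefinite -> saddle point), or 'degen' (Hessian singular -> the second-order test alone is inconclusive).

Compute the Hessian H = grad^2 f:
  H = [[8, 5], [5, 8]]
Verify stationarity: grad f(x*) = H x* + g = (0, 0).
Eigenvalues of H: 3, 13.
Both eigenvalues > 0, so H is positive definite -> x* is a strict local min.

min


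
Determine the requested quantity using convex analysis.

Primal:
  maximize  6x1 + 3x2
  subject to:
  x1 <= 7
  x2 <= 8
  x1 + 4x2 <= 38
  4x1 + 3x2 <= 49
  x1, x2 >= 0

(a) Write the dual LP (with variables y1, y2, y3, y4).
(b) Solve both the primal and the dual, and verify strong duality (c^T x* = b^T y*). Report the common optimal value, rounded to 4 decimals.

The standard primal-dual pair for 'max c^T x s.t. A x <= b, x >= 0' is:
  Dual:  min b^T y  s.t.  A^T y >= c,  y >= 0.

So the dual LP is:
  minimize  7y1 + 8y2 + 38y3 + 49y4
  subject to:
    y1 + y3 + 4y4 >= 6
    y2 + 4y3 + 3y4 >= 3
    y1, y2, y3, y4 >= 0

Solving the primal: x* = (7, 7).
  primal value c^T x* = 63.
Solving the dual: y* = (2, 0, 0, 1).
  dual value b^T y* = 63.
Strong duality: c^T x* = b^T y*. Confirmed.

63


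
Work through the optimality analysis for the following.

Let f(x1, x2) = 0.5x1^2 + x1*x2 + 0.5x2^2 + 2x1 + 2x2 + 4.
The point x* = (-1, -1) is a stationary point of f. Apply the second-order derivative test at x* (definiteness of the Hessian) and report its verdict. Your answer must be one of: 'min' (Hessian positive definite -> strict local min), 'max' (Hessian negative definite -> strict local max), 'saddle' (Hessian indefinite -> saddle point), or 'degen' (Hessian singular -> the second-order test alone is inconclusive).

Compute the Hessian H = grad^2 f:
  H = [[1, 1], [1, 1]]
Verify stationarity: grad f(x*) = H x* + g = (0, 0).
Eigenvalues of H: 0, 2.
H has a zero eigenvalue (singular; positive semidefinite but not definite), so H is neither positive definite, negative definite, nor indefinite. The second-order test alone is inconclusive -> degen.
(Indeed, f is constant along the null direction of H through x*, so x* is not a strict local extremum.)

degen


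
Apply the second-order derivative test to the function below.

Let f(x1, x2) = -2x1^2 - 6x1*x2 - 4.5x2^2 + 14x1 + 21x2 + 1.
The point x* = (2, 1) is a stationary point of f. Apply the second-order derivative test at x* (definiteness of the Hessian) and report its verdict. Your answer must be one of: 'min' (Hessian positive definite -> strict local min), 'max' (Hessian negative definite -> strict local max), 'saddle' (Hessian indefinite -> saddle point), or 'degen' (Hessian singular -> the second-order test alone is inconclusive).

Compute the Hessian H = grad^2 f:
  H = [[-4, -6], [-6, -9]]
Verify stationarity: grad f(x*) = H x* + g = (0, 0).
Eigenvalues of H: -13, 0.
H has a zero eigenvalue (singular; negative semidefinite but not definite), so H is neither positive definite, negative definite, nor indefinite. The second-order test alone is inconclusive -> degen.
(Indeed, f is constant along the null direction of H through x*, so x* is not a strict local extremum.)

degen


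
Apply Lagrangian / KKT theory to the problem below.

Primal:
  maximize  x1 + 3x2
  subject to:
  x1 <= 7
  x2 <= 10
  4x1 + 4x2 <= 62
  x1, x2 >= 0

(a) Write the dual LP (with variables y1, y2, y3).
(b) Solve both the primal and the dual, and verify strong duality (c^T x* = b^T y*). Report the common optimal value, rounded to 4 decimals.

The standard primal-dual pair for 'max c^T x s.t. A x <= b, x >= 0' is:
  Dual:  min b^T y  s.t.  A^T y >= c,  y >= 0.

So the dual LP is:
  minimize  7y1 + 10y2 + 62y3
  subject to:
    y1 + 4y3 >= 1
    y2 + 4y3 >= 3
    y1, y2, y3 >= 0

Solving the primal: x* = (5.5, 10).
  primal value c^T x* = 35.5.
Solving the dual: y* = (0, 2, 0.25).
  dual value b^T y* = 35.5.
Strong duality: c^T x* = b^T y*. Confirmed.

35.5


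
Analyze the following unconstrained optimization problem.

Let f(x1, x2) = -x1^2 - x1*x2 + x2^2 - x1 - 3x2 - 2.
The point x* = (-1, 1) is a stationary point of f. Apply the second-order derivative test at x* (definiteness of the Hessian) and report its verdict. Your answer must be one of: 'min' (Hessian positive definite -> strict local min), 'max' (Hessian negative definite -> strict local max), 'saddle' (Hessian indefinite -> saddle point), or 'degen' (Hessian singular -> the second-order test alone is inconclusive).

Compute the Hessian H = grad^2 f:
  H = [[-2, -1], [-1, 2]]
Verify stationarity: grad f(x*) = H x* + g = (0, 0).
Eigenvalues of H: -2.2361, 2.2361.
Eigenvalues have mixed signs, so H is indefinite -> x* is a saddle point.

saddle
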